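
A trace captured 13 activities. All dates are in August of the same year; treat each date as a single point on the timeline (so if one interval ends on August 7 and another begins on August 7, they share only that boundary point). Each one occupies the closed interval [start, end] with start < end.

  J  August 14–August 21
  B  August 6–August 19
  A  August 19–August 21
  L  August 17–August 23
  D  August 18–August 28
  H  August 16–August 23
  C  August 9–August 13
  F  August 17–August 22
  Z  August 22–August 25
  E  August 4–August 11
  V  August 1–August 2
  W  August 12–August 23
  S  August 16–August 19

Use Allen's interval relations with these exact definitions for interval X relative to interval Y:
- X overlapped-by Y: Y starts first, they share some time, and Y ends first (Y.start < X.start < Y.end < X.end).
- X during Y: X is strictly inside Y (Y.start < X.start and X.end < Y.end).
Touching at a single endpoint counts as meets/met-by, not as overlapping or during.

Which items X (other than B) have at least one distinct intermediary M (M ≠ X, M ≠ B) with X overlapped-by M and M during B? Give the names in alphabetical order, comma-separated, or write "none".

Target B = [August 6, August 19].
Intermediaries M with M during B: C.
Via C — items with X overlapped-by C: W.
Union: W.

W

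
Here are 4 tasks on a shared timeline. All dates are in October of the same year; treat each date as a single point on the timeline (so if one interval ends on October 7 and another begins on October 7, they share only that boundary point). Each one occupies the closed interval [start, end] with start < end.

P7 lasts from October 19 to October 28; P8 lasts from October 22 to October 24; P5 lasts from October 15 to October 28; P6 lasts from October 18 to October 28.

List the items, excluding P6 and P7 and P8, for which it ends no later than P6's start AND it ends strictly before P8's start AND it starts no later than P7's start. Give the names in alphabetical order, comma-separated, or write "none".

none

Conditions: its end is no later than P6's start (X.end <= October 18) AND its end is strictly before P8's start (X.end < October 22) AND its start is no later than P7's start (X.start <= October 19).
P5: end October 28 <= October 18? ✗; end October 28 < October 22? ✗; start October 15 <= October 19? ✓ → no.
Result: none.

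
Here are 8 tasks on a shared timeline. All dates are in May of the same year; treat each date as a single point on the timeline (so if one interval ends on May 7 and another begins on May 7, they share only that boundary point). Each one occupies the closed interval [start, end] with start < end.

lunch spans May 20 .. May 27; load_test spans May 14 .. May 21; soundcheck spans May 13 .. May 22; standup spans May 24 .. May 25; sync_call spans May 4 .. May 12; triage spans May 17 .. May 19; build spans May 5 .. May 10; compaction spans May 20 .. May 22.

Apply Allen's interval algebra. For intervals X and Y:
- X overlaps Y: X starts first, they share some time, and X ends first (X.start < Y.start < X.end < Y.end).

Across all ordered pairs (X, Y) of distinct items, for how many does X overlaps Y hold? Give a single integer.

3

Checking all 56 ordered pairs for relation 'overlaps'; matching pairs in alphabetical order:
(load_test, compaction): load_test overlaps compaction ✓
(load_test, lunch): load_test overlaps lunch ✓
(soundcheck, lunch): soundcheck overlaps lunch ✓
Count: 3.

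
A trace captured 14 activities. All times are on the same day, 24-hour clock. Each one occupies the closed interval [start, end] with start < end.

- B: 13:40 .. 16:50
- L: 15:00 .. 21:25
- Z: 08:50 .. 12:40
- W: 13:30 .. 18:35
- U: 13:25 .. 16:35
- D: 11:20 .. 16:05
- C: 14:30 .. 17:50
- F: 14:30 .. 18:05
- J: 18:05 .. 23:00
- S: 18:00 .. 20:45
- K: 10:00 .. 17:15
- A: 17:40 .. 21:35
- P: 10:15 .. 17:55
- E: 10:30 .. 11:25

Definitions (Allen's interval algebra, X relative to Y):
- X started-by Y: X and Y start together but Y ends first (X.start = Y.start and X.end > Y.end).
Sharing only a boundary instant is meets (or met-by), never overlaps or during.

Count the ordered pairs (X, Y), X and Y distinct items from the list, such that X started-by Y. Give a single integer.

Checking all 182 ordered pairs for relation 'started-by'; matching pairs in alphabetical order:
(F, C): F started-by C ✓
Count: 1.

1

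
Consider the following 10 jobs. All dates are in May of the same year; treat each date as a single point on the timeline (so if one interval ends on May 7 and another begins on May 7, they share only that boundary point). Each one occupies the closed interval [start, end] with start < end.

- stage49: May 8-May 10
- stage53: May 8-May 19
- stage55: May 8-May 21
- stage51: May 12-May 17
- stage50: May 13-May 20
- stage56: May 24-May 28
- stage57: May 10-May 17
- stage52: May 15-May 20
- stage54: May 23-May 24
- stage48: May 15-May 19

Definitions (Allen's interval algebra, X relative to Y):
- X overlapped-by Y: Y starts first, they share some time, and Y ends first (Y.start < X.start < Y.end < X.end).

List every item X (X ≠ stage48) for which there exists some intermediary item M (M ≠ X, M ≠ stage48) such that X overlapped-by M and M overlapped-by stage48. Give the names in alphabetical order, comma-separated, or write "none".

none

Target stage48 = [May 15, May 19].
Intermediaries M with M overlapped-by stage48: none.
Union: none.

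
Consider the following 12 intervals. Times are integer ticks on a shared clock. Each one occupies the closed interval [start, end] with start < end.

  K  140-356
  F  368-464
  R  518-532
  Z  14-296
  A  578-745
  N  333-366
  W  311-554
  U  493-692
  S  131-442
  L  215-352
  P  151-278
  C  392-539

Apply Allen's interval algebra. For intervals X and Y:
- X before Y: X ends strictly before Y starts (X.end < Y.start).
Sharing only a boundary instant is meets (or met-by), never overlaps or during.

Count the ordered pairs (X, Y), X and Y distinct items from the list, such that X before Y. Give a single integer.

38

Checking all 132 ordered pairs for relation 'before'; matching pairs in alphabetical order:
(C, A): C before A ✓
(F, A): F before A ✓
(F, R): F before R ✓
(F, U): F before U ✓
(K, A): K before A ✓
(K, C): K before C ✓
(K, F): K before F ✓
(K, R): K before R ✓
(K, U): K before U ✓
(L, A): L before A ✓
(L, C): L before C ✓
(L, F): L before F ✓
(L, R): L before R ✓
(L, U): L before U ✓
(N, A): N before A ✓
(N, C): N before C ✓
(N, F): N before F ✓
(N, R): N before R ✓
(N, U): N before U ✓
(P, A): P before A ✓
(P, C): P before C ✓
(P, F): P before F ✓
(P, N): P before N ✓
(P, R): P before R ✓
... plus 14 further pairs not listed.
Count: 38.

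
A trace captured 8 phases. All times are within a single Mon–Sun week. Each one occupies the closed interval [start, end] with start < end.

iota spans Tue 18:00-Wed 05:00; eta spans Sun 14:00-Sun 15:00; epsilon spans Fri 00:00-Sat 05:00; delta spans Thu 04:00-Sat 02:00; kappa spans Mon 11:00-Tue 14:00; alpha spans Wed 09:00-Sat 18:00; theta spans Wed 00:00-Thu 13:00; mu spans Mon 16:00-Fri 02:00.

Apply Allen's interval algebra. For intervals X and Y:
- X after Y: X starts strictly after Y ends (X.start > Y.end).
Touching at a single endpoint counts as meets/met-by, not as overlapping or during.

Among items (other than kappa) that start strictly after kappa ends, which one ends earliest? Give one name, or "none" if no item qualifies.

Target kappa = [Mon 11:00, Tue 14:00].
alpha [Wed 09:00, Sat 18:00] → after → candidate.
delta [Thu 04:00, Sat 02:00] → after → candidate.
epsilon [Fri 00:00, Sat 05:00] → after → candidate.
eta [Sun 14:00, Sun 15:00] → after → candidate.
iota [Tue 18:00, Wed 05:00] → after → candidate.
mu [Mon 16:00, Fri 02:00] → overlapped-by → excluded.
theta [Wed 00:00, Thu 13:00] → after → candidate.
Among candidates, earliest end is Wed 05:00 → iota.

iota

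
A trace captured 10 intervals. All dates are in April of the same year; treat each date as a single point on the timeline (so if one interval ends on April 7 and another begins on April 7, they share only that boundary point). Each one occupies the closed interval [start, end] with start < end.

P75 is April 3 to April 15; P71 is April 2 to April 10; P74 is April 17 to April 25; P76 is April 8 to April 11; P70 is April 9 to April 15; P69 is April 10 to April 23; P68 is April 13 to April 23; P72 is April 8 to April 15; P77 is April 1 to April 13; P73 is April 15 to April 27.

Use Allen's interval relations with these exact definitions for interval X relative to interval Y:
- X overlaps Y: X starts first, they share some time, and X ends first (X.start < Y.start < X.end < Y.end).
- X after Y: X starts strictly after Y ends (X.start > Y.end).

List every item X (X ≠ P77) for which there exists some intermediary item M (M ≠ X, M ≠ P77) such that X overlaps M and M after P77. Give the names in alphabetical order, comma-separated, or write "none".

P68, P69

Target P77 = [April 1, April 13].
Intermediaries M with M after P77: P73, P74.
Via P73 — items with X overlaps P73: P68, P69.
Via P74 — items with X overlaps P74: P68, P69.
Union: P68, P69.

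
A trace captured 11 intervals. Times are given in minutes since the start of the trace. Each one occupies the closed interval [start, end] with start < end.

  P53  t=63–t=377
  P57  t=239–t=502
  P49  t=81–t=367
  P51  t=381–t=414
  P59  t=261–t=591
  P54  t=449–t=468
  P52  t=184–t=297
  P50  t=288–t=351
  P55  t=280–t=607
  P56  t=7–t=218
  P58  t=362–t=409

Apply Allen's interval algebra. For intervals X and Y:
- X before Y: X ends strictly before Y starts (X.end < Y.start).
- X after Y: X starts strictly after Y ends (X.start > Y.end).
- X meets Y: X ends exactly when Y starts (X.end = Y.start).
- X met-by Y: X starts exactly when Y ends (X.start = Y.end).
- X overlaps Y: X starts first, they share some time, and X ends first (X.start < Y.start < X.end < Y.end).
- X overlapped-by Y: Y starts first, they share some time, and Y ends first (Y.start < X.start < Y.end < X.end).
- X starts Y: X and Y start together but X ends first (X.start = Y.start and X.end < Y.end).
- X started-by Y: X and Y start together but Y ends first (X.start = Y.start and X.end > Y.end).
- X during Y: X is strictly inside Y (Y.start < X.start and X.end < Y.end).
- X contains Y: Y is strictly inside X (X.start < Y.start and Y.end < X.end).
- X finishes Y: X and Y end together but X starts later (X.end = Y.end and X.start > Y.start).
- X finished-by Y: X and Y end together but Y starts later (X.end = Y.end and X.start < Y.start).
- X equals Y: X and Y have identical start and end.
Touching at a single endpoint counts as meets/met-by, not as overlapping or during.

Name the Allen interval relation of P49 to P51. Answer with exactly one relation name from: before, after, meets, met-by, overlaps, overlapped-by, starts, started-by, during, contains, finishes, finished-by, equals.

P49 = [t=81, t=367]; P51 = [t=381, t=414].
Compare endpoints: P49.start < P51.start, P49.start < P51.end, P49.end < P51.start, P49.end < P51.end.
That pattern is 'before'.

before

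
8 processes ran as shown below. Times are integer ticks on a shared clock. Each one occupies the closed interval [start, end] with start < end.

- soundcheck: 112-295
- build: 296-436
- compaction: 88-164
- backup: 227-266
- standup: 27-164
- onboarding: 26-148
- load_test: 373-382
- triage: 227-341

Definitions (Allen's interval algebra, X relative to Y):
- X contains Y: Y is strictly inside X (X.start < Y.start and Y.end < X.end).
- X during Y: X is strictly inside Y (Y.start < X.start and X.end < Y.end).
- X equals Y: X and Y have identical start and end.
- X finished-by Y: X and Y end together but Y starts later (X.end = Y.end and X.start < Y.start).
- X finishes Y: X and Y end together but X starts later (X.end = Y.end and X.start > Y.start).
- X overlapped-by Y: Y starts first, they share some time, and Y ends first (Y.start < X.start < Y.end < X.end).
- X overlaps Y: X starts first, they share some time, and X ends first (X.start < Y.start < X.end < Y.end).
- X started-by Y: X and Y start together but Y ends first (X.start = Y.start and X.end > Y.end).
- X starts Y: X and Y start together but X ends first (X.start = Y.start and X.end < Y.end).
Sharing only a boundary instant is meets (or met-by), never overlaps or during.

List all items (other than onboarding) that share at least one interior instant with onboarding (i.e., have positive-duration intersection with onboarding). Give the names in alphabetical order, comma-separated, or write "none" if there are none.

compaction, soundcheck, standup

Target onboarding = [26, 148].
backup [227, 266] → after → no.
build [296, 436] → after → no.
compaction [88, 164] → overlapped-by → yes.
load_test [373, 382] → after → no.
soundcheck [112, 295] → overlapped-by → yes.
standup [27, 164] → overlapped-by → yes.
triage [227, 341] → after → no.
Result: compaction, soundcheck, standup.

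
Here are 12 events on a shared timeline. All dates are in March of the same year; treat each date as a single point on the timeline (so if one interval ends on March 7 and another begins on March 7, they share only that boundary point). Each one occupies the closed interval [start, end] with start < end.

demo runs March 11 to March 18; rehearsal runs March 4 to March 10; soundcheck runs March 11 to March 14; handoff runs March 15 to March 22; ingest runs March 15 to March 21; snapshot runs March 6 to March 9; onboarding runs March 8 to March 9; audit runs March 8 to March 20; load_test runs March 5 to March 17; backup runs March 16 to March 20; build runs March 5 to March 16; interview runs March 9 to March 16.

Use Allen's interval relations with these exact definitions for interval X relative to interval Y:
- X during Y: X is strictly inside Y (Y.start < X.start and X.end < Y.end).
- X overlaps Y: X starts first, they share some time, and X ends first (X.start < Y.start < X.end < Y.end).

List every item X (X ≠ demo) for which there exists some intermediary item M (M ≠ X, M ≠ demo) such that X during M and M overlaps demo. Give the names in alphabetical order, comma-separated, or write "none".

Target demo = [March 11, March 18].
Intermediaries M with M overlaps demo: build, interview, load_test.
Via build — items with X during build: onboarding, snapshot, soundcheck.
Via interview — items with X during interview: soundcheck.
Via load_test — items with X during load_test: interview, onboarding, snapshot, soundcheck.
Union: interview, onboarding, snapshot, soundcheck.

interview, onboarding, snapshot, soundcheck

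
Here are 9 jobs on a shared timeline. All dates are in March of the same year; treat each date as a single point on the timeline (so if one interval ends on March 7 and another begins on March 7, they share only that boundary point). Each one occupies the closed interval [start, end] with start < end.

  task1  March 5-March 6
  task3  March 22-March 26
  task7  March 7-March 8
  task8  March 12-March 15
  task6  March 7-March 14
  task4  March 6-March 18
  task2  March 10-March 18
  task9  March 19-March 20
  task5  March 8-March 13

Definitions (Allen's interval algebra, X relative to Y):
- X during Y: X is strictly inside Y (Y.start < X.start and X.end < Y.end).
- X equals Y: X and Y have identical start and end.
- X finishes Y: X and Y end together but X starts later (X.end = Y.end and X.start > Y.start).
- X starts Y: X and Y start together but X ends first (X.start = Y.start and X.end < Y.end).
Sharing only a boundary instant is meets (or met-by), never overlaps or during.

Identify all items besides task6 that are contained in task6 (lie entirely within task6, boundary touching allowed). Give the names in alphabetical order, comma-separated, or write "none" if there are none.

task5, task7

Target task6 = [March 7, March 14].
task1 [March 5, March 6] → before → no.
task2 [March 10, March 18] → overlapped-by → no.
task3 [March 22, March 26] → after → no.
task4 [March 6, March 18] → contains → no.
task5 [March 8, March 13] → during → yes.
task7 [March 7, March 8] → starts → yes.
task8 [March 12, March 15] → overlapped-by → no.
task9 [March 19, March 20] → after → no.
Result: task5, task7.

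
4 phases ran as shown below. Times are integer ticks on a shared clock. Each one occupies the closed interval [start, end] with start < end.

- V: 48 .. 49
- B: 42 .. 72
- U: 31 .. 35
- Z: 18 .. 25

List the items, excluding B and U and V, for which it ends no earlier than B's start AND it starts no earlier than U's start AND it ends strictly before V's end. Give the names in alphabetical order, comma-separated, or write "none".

Conditions: its end is no earlier than B's start (X.end >= 42) AND its start is no earlier than U's start (X.start >= 31) AND its end is strictly before V's end (X.end < 49).
Z: end 25 >= 42? ✗; start 18 >= 31? ✗; end 25 < 49? ✓ → no.
Result: none.

none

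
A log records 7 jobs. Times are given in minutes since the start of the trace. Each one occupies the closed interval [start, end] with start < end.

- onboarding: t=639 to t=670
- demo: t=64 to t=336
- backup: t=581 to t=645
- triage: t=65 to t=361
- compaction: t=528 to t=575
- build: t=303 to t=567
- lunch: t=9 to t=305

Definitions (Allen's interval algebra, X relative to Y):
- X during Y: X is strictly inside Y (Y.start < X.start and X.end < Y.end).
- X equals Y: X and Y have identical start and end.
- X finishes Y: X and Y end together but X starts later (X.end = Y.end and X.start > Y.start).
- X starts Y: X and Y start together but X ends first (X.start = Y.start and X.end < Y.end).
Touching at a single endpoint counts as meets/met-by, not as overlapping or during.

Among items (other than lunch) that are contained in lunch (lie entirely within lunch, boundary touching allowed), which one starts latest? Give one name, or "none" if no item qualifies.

Target lunch = [t=9, t=305].
backup [t=581, t=645] → after → excluded.
build [t=303, t=567] → overlapped-by → excluded.
compaction [t=528, t=575] → after → excluded.
demo [t=64, t=336] → overlapped-by → excluded.
onboarding [t=639, t=670] → after → excluded.
triage [t=65, t=361] → overlapped-by → excluded.
No candidates → none.

none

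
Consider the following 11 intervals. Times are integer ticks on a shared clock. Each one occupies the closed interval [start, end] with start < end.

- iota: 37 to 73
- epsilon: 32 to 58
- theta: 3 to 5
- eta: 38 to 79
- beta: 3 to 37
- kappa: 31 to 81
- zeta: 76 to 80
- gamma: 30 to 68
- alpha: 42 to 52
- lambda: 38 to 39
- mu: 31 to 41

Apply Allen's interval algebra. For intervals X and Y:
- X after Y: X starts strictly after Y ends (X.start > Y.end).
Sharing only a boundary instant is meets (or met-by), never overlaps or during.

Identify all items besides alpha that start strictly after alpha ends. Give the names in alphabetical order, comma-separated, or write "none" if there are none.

Target alpha = [42, 52].
beta [3, 37] → before → no.
epsilon [32, 58] → contains → no.
eta [38, 79] → contains → no.
gamma [30, 68] → contains → no.
iota [37, 73] → contains → no.
kappa [31, 81] → contains → no.
lambda [38, 39] → before → no.
mu [31, 41] → before → no.
theta [3, 5] → before → no.
zeta [76, 80] → after → yes.
Result: zeta.

zeta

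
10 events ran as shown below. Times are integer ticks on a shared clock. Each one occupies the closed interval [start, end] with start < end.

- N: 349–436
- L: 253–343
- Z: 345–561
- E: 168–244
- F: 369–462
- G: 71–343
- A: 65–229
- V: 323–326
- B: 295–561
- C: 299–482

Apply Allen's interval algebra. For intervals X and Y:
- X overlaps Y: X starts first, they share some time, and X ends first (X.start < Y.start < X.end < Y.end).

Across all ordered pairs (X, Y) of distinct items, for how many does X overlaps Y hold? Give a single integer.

8

Checking all 90 ordered pairs for relation 'overlaps'; matching pairs in alphabetical order:
(A, E): A overlaps E ✓
(A, G): A overlaps G ✓
(C, Z): C overlaps Z ✓
(G, B): G overlaps B ✓
(G, C): G overlaps C ✓
(L, B): L overlaps B ✓
(L, C): L overlaps C ✓
(N, F): N overlaps F ✓
Count: 8.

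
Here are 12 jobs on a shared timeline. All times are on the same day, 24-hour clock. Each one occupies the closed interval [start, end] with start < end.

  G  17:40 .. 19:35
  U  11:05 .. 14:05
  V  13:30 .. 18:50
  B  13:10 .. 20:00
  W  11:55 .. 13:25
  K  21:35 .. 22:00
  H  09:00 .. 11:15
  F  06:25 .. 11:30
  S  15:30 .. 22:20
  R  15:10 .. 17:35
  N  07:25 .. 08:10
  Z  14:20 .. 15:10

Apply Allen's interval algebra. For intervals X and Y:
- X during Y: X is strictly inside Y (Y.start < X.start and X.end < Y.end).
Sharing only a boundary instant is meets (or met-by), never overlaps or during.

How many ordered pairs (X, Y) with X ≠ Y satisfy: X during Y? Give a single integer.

11

Checking all 132 ordered pairs for relation 'during'; matching pairs in alphabetical order:
(G, B): G during B ✓
(G, S): G during S ✓
(H, F): H during F ✓
(K, S): K during S ✓
(N, F): N during F ✓
(R, B): R during B ✓
(R, V): R during V ✓
(V, B): V during B ✓
(W, U): W during U ✓
(Z, B): Z during B ✓
(Z, V): Z during V ✓
Count: 11.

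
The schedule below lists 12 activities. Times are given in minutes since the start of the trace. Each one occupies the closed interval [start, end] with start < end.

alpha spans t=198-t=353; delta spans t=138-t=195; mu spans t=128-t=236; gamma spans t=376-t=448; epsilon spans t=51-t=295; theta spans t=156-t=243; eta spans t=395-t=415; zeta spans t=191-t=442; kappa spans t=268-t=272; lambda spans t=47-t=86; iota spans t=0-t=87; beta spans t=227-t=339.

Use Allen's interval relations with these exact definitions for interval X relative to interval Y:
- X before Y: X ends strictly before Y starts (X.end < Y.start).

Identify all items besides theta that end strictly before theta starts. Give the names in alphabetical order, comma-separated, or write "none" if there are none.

Target theta = [t=156, t=243].
alpha [t=198, t=353] → overlapped-by → no.
beta [t=227, t=339] → overlapped-by → no.
delta [t=138, t=195] → overlaps → no.
epsilon [t=51, t=295] → contains → no.
eta [t=395, t=415] → after → no.
gamma [t=376, t=448] → after → no.
iota [t=0, t=87] → before → yes.
kappa [t=268, t=272] → after → no.
lambda [t=47, t=86] → before → yes.
mu [t=128, t=236] → overlaps → no.
zeta [t=191, t=442] → overlapped-by → no.
Result: iota, lambda.

iota, lambda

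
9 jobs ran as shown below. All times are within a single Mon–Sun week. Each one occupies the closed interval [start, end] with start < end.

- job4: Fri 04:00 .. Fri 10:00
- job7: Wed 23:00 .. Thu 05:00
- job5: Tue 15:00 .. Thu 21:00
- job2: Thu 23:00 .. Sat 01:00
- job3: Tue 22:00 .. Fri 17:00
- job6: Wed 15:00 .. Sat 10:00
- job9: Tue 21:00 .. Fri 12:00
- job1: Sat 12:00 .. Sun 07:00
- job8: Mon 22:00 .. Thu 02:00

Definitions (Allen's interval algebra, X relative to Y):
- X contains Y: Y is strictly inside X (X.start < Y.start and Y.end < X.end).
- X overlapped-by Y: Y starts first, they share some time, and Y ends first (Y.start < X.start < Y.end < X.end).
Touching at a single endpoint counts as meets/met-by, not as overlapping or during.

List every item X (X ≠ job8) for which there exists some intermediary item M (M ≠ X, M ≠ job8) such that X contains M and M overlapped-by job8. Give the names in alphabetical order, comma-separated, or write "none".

job3, job5, job6, job9

Target job8 = [Mon 22:00, Thu 02:00].
Intermediaries M with M overlapped-by job8: job3, job5, job6, job7, job9.
Via job3 — items with X contains job3: none.
Via job5 — items with X contains job5: none.
Via job6 — items with X contains job6: none.
Via job7 — items with X contains job7: job3, job5, job6, job9.
Via job9 — items with X contains job9: none.
Union: job3, job5, job6, job9.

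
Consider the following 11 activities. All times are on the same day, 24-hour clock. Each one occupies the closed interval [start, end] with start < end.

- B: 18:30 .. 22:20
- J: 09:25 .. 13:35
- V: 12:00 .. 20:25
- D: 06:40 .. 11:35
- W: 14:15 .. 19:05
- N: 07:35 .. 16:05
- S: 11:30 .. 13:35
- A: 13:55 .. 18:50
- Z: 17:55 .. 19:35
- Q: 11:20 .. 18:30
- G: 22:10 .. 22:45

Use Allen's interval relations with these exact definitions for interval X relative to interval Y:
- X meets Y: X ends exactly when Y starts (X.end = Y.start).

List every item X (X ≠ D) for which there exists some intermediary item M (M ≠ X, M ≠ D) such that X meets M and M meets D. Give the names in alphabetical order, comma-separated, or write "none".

Target D = [06:40, 11:35].
Intermediaries M with M meets D: none.
Union: none.

none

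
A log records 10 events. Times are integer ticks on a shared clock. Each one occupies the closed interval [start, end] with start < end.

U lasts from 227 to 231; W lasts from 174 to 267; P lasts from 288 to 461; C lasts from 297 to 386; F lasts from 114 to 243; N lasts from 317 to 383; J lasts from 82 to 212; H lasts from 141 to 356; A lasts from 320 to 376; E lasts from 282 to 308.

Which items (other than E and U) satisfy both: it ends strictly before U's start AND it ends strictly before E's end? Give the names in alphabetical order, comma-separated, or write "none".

J

Conditions: its end is strictly before U's start (X.end < 227) AND its end is strictly before E's end (X.end < 308).
A: end 376 < 227? ✗; end 376 < 308? ✗ → no.
C: end 386 < 227? ✗; end 386 < 308? ✗ → no.
F: end 243 < 227? ✗; end 243 < 308? ✓ → no.
H: end 356 < 227? ✗; end 356 < 308? ✗ → no.
J: end 212 < 227? ✓; end 212 < 308? ✓ → yes.
N: end 383 < 227? ✗; end 383 < 308? ✗ → no.
P: end 461 < 227? ✗; end 461 < 308? ✗ → no.
W: end 267 < 227? ✗; end 267 < 308? ✓ → no.
Result: J.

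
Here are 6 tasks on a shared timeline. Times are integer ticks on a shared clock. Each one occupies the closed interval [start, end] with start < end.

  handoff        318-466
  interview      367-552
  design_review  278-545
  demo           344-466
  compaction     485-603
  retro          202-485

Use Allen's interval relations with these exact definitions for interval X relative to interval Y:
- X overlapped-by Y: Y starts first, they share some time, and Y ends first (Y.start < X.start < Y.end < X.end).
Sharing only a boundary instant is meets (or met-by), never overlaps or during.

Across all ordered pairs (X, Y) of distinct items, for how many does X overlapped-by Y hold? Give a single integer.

7

Checking all 30 ordered pairs for relation 'overlapped-by'; matching pairs in alphabetical order:
(compaction, design_review): compaction overlapped-by design_review ✓
(compaction, interview): compaction overlapped-by interview ✓
(design_review, retro): design_review overlapped-by retro ✓
(interview, demo): interview overlapped-by demo ✓
(interview, design_review): interview overlapped-by design_review ✓
(interview, handoff): interview overlapped-by handoff ✓
(interview, retro): interview overlapped-by retro ✓
Count: 7.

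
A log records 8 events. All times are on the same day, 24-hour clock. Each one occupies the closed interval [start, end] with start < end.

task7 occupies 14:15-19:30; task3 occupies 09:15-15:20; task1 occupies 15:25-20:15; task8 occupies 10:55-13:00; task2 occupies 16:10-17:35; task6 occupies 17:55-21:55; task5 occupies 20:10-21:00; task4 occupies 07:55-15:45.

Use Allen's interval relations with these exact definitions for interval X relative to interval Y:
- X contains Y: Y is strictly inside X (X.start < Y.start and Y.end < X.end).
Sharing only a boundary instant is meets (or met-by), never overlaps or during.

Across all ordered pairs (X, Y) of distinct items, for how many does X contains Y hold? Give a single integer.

6

Checking all 56 ordered pairs for relation 'contains'; matching pairs in alphabetical order:
(task1, task2): task1 contains task2 ✓
(task3, task8): task3 contains task8 ✓
(task4, task3): task4 contains task3 ✓
(task4, task8): task4 contains task8 ✓
(task6, task5): task6 contains task5 ✓
(task7, task2): task7 contains task2 ✓
Count: 6.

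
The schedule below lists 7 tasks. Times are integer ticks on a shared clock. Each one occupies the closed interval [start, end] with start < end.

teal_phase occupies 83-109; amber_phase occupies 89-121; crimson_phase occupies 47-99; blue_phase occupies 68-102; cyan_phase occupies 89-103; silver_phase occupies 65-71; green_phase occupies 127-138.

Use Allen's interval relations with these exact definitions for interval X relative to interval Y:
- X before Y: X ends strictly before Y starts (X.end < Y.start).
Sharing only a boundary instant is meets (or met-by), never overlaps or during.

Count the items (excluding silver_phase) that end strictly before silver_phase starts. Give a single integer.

0

Target silver_phase = [65, 71].
amber_phase [89, 121] → after → no.
blue_phase [68, 102] → overlapped-by → no.
crimson_phase [47, 99] → contains → no.
cyan_phase [89, 103] → after → no.
green_phase [127, 138] → after → no.
teal_phase [83, 109] → after → no.
Total: 0.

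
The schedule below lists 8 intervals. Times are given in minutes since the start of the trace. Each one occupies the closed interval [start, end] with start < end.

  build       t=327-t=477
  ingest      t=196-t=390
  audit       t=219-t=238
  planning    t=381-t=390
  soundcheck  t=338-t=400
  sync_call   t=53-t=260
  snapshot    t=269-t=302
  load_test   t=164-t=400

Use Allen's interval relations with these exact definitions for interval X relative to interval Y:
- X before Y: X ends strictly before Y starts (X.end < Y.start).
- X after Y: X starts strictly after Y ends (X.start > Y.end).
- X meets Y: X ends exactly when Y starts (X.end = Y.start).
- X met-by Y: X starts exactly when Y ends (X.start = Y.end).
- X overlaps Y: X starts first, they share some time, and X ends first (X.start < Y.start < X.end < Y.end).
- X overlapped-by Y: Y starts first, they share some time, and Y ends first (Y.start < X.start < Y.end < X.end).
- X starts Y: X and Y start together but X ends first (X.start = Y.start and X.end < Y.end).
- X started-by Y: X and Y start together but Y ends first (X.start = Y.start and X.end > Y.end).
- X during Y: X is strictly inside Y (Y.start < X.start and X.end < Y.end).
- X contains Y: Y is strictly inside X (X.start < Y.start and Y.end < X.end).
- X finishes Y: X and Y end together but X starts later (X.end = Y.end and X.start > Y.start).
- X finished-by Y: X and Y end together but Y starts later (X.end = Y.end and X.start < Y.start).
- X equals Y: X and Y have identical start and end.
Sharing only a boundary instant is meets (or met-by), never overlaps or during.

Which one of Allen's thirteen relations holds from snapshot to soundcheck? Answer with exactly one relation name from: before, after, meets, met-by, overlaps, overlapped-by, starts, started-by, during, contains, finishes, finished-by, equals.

before

snapshot = [t=269, t=302]; soundcheck = [t=338, t=400].
Compare endpoints: snapshot.start < soundcheck.start, snapshot.start < soundcheck.end, snapshot.end < soundcheck.start, snapshot.end < soundcheck.end.
That pattern is 'before'.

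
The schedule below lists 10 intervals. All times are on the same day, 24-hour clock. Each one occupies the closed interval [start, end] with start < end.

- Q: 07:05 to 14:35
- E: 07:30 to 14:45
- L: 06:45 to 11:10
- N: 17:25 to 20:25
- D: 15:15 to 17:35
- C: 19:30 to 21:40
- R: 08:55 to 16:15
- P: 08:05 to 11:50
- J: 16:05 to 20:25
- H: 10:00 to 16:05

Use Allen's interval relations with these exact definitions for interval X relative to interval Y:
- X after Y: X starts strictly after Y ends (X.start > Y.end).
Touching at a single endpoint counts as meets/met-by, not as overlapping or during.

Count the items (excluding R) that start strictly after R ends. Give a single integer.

Target R = [08:55, 16:15].
C [19:30, 21:40] → after → counts.
D [15:15, 17:35] → overlapped-by → no.
E [07:30, 14:45] → overlaps → no.
H [10:00, 16:05] → during → no.
J [16:05, 20:25] → overlapped-by → no.
L [06:45, 11:10] → overlaps → no.
N [17:25, 20:25] → after → counts.
P [08:05, 11:50] → overlaps → no.
Q [07:05, 14:35] → overlaps → no.
Total: 2.

2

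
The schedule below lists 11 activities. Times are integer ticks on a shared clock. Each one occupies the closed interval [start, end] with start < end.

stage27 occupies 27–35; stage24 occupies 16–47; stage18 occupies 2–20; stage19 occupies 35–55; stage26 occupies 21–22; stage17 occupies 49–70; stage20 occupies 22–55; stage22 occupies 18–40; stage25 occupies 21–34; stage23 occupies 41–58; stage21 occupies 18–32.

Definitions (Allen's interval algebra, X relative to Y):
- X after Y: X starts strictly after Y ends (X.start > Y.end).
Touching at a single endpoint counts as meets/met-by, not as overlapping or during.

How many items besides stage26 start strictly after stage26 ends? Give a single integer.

4

Target stage26 = [21, 22].
stage17 [49, 70] → after → counts.
stage18 [2, 20] → before → no.
stage19 [35, 55] → after → counts.
stage20 [22, 55] → met-by → no.
stage21 [18, 32] → contains → no.
stage22 [18, 40] → contains → no.
stage23 [41, 58] → after → counts.
stage24 [16, 47] → contains → no.
stage25 [21, 34] → started-by → no.
stage27 [27, 35] → after → counts.
Total: 4.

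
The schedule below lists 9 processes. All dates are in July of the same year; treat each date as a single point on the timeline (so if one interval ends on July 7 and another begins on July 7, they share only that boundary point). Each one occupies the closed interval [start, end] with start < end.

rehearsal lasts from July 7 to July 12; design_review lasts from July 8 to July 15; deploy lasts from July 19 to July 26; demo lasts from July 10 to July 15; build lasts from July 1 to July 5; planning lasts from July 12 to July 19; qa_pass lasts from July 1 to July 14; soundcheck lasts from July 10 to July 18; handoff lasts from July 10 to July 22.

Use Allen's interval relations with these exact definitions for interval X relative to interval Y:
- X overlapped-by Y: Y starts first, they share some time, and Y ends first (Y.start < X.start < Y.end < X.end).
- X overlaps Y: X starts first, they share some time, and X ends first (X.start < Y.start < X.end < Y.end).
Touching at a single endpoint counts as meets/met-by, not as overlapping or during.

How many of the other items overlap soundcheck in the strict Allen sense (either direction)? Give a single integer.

4

Target soundcheck = [July 10, July 18].
build [July 1, July 5] → before → no.
demo [July 10, July 15] → starts → no.
deploy [July 19, July 26] → after → no.
design_review [July 8, July 15] → overlaps → counts.
handoff [July 10, July 22] → started-by → no.
planning [July 12, July 19] → overlapped-by → counts.
qa_pass [July 1, July 14] → overlaps → counts.
rehearsal [July 7, July 12] → overlaps → counts.
Total: 4.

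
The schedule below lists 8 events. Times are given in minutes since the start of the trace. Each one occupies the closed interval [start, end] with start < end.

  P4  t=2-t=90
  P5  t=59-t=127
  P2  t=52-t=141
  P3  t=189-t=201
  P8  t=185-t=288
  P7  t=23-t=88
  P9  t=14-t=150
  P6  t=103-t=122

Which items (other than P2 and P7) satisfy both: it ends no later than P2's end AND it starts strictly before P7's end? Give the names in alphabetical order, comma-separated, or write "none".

P4, P5

Conditions: its end is no later than P2's end (X.end <= t=141) AND its start is strictly before P7's end (X.start < t=88).
P3: end t=201 <= t=141? ✗; start t=189 < t=88? ✗ → no.
P4: end t=90 <= t=141? ✓; start t=2 < t=88? ✓ → yes.
P5: end t=127 <= t=141? ✓; start t=59 < t=88? ✓ → yes.
P6: end t=122 <= t=141? ✓; start t=103 < t=88? ✗ → no.
P8: end t=288 <= t=141? ✗; start t=185 < t=88? ✗ → no.
P9: end t=150 <= t=141? ✗; start t=14 < t=88? ✓ → no.
Result: P4, P5.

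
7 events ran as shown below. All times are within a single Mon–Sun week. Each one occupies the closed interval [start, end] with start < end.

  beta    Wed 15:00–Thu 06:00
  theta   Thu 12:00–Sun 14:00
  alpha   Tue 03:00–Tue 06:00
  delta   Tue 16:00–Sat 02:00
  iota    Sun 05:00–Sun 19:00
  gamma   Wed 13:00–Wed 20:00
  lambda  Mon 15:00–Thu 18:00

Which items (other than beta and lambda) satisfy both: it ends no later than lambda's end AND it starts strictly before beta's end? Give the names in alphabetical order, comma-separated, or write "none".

alpha, gamma

Conditions: its end is no later than lambda's end (X.end <= Thu 18:00) AND its start is strictly before beta's end (X.start < Thu 06:00).
alpha: end Tue 06:00 <= Thu 18:00? ✓; start Tue 03:00 < Thu 06:00? ✓ → yes.
delta: end Sat 02:00 <= Thu 18:00? ✗; start Tue 16:00 < Thu 06:00? ✓ → no.
gamma: end Wed 20:00 <= Thu 18:00? ✓; start Wed 13:00 < Thu 06:00? ✓ → yes.
iota: end Sun 19:00 <= Thu 18:00? ✗; start Sun 05:00 < Thu 06:00? ✗ → no.
theta: end Sun 14:00 <= Thu 18:00? ✗; start Thu 12:00 < Thu 06:00? ✗ → no.
Result: alpha, gamma.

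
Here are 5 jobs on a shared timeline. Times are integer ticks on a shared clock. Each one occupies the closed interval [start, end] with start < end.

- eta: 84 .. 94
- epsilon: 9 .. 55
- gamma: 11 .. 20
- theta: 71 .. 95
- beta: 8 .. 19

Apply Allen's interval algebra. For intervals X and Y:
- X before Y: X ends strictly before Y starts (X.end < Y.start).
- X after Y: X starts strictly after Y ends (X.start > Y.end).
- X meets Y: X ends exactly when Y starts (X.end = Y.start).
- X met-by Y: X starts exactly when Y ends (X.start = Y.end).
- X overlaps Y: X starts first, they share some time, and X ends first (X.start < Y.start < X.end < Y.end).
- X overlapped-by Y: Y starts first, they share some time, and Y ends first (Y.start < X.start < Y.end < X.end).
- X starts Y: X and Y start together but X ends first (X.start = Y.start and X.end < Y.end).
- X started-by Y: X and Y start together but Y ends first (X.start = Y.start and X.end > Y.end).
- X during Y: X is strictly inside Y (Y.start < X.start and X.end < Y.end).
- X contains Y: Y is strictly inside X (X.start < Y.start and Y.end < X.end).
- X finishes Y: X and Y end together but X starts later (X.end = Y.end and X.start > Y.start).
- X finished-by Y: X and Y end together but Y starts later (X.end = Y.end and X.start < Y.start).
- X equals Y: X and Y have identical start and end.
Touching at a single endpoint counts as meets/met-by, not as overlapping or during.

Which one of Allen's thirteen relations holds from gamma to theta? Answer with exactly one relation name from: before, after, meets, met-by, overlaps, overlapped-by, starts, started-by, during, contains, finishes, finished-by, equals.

before

gamma = [11, 20]; theta = [71, 95].
Compare endpoints: gamma.start < theta.start, gamma.start < theta.end, gamma.end < theta.start, gamma.end < theta.end.
That pattern is 'before'.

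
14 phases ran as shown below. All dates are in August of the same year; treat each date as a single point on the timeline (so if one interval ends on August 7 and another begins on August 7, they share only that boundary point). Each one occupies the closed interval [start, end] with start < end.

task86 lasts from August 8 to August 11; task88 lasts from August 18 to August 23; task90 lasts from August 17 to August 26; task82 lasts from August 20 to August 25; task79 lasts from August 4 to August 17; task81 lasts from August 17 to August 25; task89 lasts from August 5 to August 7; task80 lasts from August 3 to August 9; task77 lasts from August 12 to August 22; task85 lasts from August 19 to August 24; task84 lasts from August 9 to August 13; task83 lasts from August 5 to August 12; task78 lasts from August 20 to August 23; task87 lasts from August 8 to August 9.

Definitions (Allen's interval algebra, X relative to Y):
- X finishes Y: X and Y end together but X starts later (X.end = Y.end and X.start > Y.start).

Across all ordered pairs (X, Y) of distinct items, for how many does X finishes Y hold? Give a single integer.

3

Checking all 182 ordered pairs for relation 'finishes'; matching pairs in alphabetical order:
(task78, task88): task78 finishes task88 ✓
(task82, task81): task82 finishes task81 ✓
(task87, task80): task87 finishes task80 ✓
Count: 3.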